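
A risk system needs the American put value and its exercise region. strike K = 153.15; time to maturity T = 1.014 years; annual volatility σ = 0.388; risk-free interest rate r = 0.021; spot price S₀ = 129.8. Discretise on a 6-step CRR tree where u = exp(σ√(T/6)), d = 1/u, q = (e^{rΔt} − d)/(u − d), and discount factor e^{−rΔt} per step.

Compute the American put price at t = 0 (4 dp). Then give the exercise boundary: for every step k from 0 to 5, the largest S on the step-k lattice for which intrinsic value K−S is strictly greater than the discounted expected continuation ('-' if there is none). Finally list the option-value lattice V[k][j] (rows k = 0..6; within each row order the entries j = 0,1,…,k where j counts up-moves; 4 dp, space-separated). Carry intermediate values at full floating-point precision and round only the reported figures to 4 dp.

params: Δt=0.16900 u=1.17293 d=0.85257 q=0.47131 e^(-rΔt)=0.99646
t_6 payoffs: 103.3028 84.5719 58.8026 23.3500 0.0000 0.0000 0.0000
t_5: node(5,0) S=58.4673 payoff=94.6827 vs cont=94.1401 → 94.6827 [stop]  node(5,1) S=80.4374 payoff=72.7126 vs cont=72.1701 → 72.7126 [stop]  node(5,2) S=110.6630 payoff=42.4870 vs cont=41.9444 → 42.4870 [stop]  node(5,3) S=152.2464 payoff=0.9036 vs cont=12.3013 → 12.3013 [wait]  node(5,4) S=209.4554 payoff=0.0000 vs cont=0.0000 → 0.0000 [wait]  node(5,5) S=288.1615 payoff=0.0000 vs cont=0.0000 → 0.0000 [wait]  ⇒ S*(5)=110.6630
t_4: node(4,0) S=68.5781 payoff=84.5719 vs cont=84.0293 → 84.5719 [stop]  node(4,1) S=94.3474 payoff=58.8026 vs cont=58.2600 → 58.8026 [stop]  node(4,2) S=129.8000 payoff=23.3500 vs cont=28.1602 → 28.1602 [wait]  node(4,3) S=178.5744 payoff=0.0000 vs cont=6.4806 → 6.4806 [wait]  node(4,4) S=245.6766 payoff=0.0000 vs cont=0.0000 → 0.0000 [wait]  ⇒ S*(4)=94.3474
t_3: node(3,0) S=80.4374 payoff=72.7126 vs cont=72.1701 → 72.7126 [stop]  node(3,1) S=110.6630 payoff=42.4870 vs cont=44.2035 → 44.2035 [wait]  node(3,2) S=152.2464 payoff=0.9036 vs cont=17.8789 → 17.8789 [wait]  node(3,3) S=209.4554 payoff=0.0000 vs cont=3.4141 → 3.4141 [wait]  ⇒ S*(3)=80.4374
t_2: node(2,0) S=94.3474 payoff=58.8026 vs cont=59.0661 → 59.0661 [wait]  node(2,1) S=129.8000 payoff=23.3500 vs cont=31.6839 → 31.6839 [wait]  node(2,2) S=178.5744 payoff=0.0000 vs cont=11.0224 → 11.0224 [wait]  ⇒ S*(2)=-
t_1: node(1,0) S=110.6630 payoff=42.4870 vs cont=45.9972 → 45.9972 [wait]  node(1,1) S=152.2464 payoff=0.9036 vs cont=21.8683 → 21.8683 [wait]  ⇒ S*(1)=-
t_0: node(0,0) S=129.8000 payoff=23.3500 vs cont=34.5024 → 34.5024 [wait]  ⇒ S*(0)=-

price = 34.5024
boundary = - - - 80.4374 94.3474 110.6630
tree:
34.5024
45.9972 21.8683
59.0661 31.6839 11.0224
72.7126 44.2035 17.8789 3.4141
84.5719 58.8026 28.1602 6.4806 0.0000
94.6827 72.7126 42.4870 12.3013 0.0000 0.0000
103.3028 84.5719 58.8026 23.3500 0.0000 0.0000 0.0000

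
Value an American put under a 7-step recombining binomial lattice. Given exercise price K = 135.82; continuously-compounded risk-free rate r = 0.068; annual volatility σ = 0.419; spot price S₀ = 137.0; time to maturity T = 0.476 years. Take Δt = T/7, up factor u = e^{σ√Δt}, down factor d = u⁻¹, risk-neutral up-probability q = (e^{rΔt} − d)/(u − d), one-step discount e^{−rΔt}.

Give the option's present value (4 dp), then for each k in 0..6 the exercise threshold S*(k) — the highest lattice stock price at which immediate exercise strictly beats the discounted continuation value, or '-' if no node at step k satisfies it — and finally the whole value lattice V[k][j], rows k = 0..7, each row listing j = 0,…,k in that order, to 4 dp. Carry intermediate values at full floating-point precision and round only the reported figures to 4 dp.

Δt=0.06800, u=1.11545, d=0.89650, q=0.49388, disc=e^(-rΔt)=0.99539
k=7 terminal: V=max(K-S,0) → 72.0586 56.4856 37.1091 13.0001 0.0000 0.0000 0.0000 0.0000
k=6: j=0 S=71.1229 intr=64.6971 cont=64.0705 V=64.6971[EX]; j=1 S=88.4939 intr=47.3261 cont=46.6995 V=47.3261[EX]; j=2 S=110.1075 intr=25.7125 cont=25.0859 V=25.7125[EX]; j=3 S=137.0000 intr=0.0000 cont=6.5493 V=6.5493[hold]; j=4 S=170.4607 intr=0.0000 cont=0.0000 V=0.0000[hold]; j=5 S=212.0937 intr=0.0000 cont=0.0000 V=0.0000[hold]; j=6 S=263.8952 intr=0.0000 cont=0.0000 V=0.0000[hold]  S*(6)=110.1075
k=5: j=0 S=79.3344 intr=56.4856 cont=55.8590 V=56.4856[EX]; j=1 S=98.7109 intr=37.1091 cont=36.4825 V=37.1091[EX]; j=2 S=122.8199 intr=13.0001 cont=16.1732 V=16.1732[hold]; j=3 S=152.8172 intr=0.0000 cont=3.2994 V=3.2994[hold]; j=4 S=190.1411 intr=0.0000 cont=0.0000 V=0.0000[hold]; j=5 S=236.5809 intr=0.0000 cont=0.0000 V=0.0000[hold]  S*(5)=98.7109
k=4: j=0 S=88.4939 intr=47.3261 cont=46.6995 V=47.3261[EX]; j=1 S=110.1075 intr=25.7125 cont=26.6458 V=26.6458[hold]; j=2 S=137.0000 intr=0.0000 cont=9.7699 V=9.7699[hold]; j=3 S=170.4607 intr=0.0000 cont=1.6622 V=1.6622[hold]; j=4 S=212.0937 intr=0.0000 cont=0.0000 V=0.0000[hold]  S*(4)=88.4939
k=3: j=0 S=98.7109 intr=37.1091 cont=36.9413 V=37.1091[EX]; j=1 S=122.8199 intr=13.0001 cont=18.2267 V=18.2267[hold]; j=2 S=152.8172 intr=0.0000 cont=5.7391 V=5.7391[hold]; j=3 S=190.1411 intr=0.0000 cont=0.8374 V=0.8374[hold]  S*(3)=98.7109
k=2: j=0 S=110.1075 intr=25.7125 cont=27.6553 V=27.6553[hold]; j=1 S=137.0000 intr=0.0000 cont=12.0037 V=12.0037[hold]; j=2 S=170.4607 intr=0.0000 cont=3.3029 V=3.3029[hold]  S*(2)=-
k=1: j=0 S=122.8199 intr=13.0001 cont=19.8334 V=19.8334[hold]; j=1 S=152.8172 intr=0.0000 cont=7.6710 V=7.6710[hold]  S*(1)=-
k=0: j=0 S=137.0000 intr=0.0000 cont=13.7628 V=13.7628[hold]  S*(0)=-

price = 13.7628
boundary = - - - 98.7109 88.4939 98.7109 110.1075
tree:
13.7628
19.8334 7.6710
27.6553 12.0037 3.3029
37.1091 18.2267 5.7391 0.8374
47.3261 26.6458 9.7699 1.6622 0.0000
56.4856 37.1091 16.1732 3.2994 0.0000 0.0000
64.6971 47.3261 25.7125 6.5493 0.0000 0.0000 0.0000
72.0586 56.4856 37.1091 13.0001 0.0000 0.0000 0.0000 0.0000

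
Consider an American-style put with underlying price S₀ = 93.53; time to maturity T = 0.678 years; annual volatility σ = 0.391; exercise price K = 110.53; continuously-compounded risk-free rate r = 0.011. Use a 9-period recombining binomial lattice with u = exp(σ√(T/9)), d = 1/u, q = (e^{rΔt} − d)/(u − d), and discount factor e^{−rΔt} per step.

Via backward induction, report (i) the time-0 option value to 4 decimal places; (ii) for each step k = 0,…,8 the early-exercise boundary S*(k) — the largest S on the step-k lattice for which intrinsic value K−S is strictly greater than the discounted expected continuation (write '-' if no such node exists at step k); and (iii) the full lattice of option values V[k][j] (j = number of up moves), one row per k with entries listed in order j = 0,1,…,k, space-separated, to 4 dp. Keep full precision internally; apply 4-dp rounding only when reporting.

price = 22.9430
boundary = - - - - 60.8866 67.7843 75.4634 84.0124 93.5300
tree:
22.9430
29.0683 16.2682
35.7974 21.7423 10.2957
42.7901 28.1941 14.7075 5.4773
49.6434 35.3518 20.3969 8.4964 2.1774
55.8392 42.7457 27.3079 12.8564 3.7316 0.4774
61.4045 49.6434 35.0666 18.8501 6.3082 0.9136 0.0000
66.4035 55.8392 42.7457 26.5176 10.4778 1.7485 0.0000 0.0000
70.8938 61.4045 49.6434 35.0666 17.0000 3.3463 0.0000 0.0000 0.0000
74.9272 66.4035 55.8392 42.7457 26.5176 6.4042 0.0000 0.0000 0.0000 0.0000

params: Δt=0.07533 u=1.11329 d=0.89824 q=0.47705 e^(-rΔt)=0.99917
t_9 payoffs: 74.9272 66.4035 55.8392 42.7457 26.5176 6.4042 0.0000 0.0000 0.0000 0.0000
t_8: node(8,0) S=39.6362 payoff=70.8938 vs cont=70.8023 → 70.8938 [stop]  node(8,1) S=49.1255 payoff=61.4045 vs cont=61.3130 → 61.4045 [stop]  node(8,2) S=60.8866 payoff=49.6434 vs cont=49.5519 → 49.6434 [stop]  node(8,3) S=75.4634 payoff=35.0666 vs cont=34.9751 → 35.0666 [stop]  node(8,4) S=93.5300 payoff=17.0000 vs cont=16.9084 → 17.0000 [stop]  node(8,5) S=115.9220 payoff=0.0000 vs cont=3.3463 → 3.3463 [wait]  node(8,6) S=143.6747 payoff=0.0000 vs cont=0.0000 → 0.0000 [wait]  node(8,7) S=178.0718 payoff=0.0000 vs cont=0.0000 → 0.0000 [wait]  node(8,8) S=220.7039 payoff=0.0000 vs cont=0.0000 → 0.0000 [wait]  ⇒ S*(8)=93.5300
t_7: node(7,0) S=44.1265 payoff=66.4035 vs cont=66.3120 → 66.4035 [stop]  node(7,1) S=54.6908 payoff=55.8392 vs cont=55.7477 → 55.8392 [stop]  node(7,2) S=67.7843 payoff=42.7457 vs cont=42.6542 → 42.7457 [stop]  node(7,3) S=84.0124 payoff=26.5176 vs cont=26.4260 → 26.5176 [stop]  node(7,4) S=104.1258 payoff=6.4042 vs cont=10.4778 → 10.4778 [wait]  node(7,5) S=129.0545 payoff=0.0000 vs cont=1.7485 → 1.7485 [wait]  node(7,6) S=159.9513 payoff=0.0000 vs cont=0.0000 → 0.0000 [wait]  node(7,7) S=198.2452 payoff=0.0000 vs cont=0.0000 → 0.0000 [wait]  ⇒ S*(7)=84.0124
t_6: node(6,0) S=49.1255 payoff=61.4045 vs cont=61.3130 → 61.4045 [stop]  node(6,1) S=60.8866 payoff=49.6434 vs cont=49.5519 → 49.6434 [stop]  node(6,2) S=75.4634 payoff=35.0666 vs cont=34.9751 → 35.0666 [stop]  node(6,3) S=93.5300 payoff=17.0000 vs cont=18.8501 → 18.8501 [wait]  node(6,4) S=115.9220 payoff=0.0000 vs cont=6.3082 → 6.3082 [wait]  node(6,5) S=143.6747 payoff=0.0000 vs cont=0.9136 → 0.9136 [wait]  node(6,6) S=178.0718 payoff=0.0000 vs cont=0.0000 → 0.0000 [wait]  ⇒ S*(6)=75.4634
t_5: node(5,0) S=54.6908 payoff=55.8392 vs cont=55.7477 → 55.8392 [stop]  node(5,1) S=67.7843 payoff=42.7457 vs cont=42.6542 → 42.7457 [stop]  node(5,2) S=84.0124 payoff=26.5176 vs cont=27.3079 → 27.3079 [wait]  node(5,3) S=104.1258 payoff=6.4042 vs cont=12.8564 → 12.8564 [wait]  node(5,4) S=129.0545 payoff=0.0000 vs cont=3.7316 → 3.7316 [wait]  node(5,5) S=159.9513 payoff=0.0000 vs cont=0.4774 → 0.4774 [wait]  ⇒ S*(5)=67.7843
t_4: node(4,0) S=60.8866 payoff=49.6434 vs cont=49.5519 → 49.6434 [stop]  node(4,1) S=75.4634 payoff=35.0666 vs cont=35.3518 → 35.3518 [wait]  node(4,2) S=93.5300 payoff=17.0000 vs cont=20.3969 → 20.3969 [wait]  node(4,3) S=115.9220 payoff=0.0000 vs cont=8.4964 → 8.4964 [wait]  node(4,4) S=143.6747 payoff=0.0000 vs cont=2.1774 → 2.1774 [wait]  ⇒ S*(4)=60.8866
t_3: node(3,0) S=67.7843 payoff=42.7457 vs cont=42.7901 → 42.7901 [wait]  node(3,1) S=84.0124 payoff=26.5176 vs cont=28.1941 → 28.1941 [wait]  node(3,2) S=104.1258 payoff=6.4042 vs cont=14.7075 → 14.7075 [wait]  node(3,3) S=129.0545 payoff=0.0000 vs cont=5.4773 → 5.4773 [wait]  ⇒ S*(3)=-
t_2: node(2,0) S=75.4634 payoff=35.0666 vs cont=35.7974 → 35.7974 [wait]  node(2,1) S=93.5300 payoff=17.0000 vs cont=21.7423 → 21.7423 [wait]  node(2,2) S=115.9220 payoff=0.0000 vs cont=10.2957 → 10.2957 [wait]  ⇒ S*(2)=-
t_1: node(1,0) S=84.0124 payoff=26.5176 vs cont=29.0683 → 29.0683 [wait]  node(1,1) S=104.1258 payoff=6.4042 vs cont=16.2682 → 16.2682 [wait]  ⇒ S*(1)=-
t_0: node(0,0) S=93.5300 payoff=17.0000 vs cont=22.9430 → 22.9430 [wait]  ⇒ S*(0)=-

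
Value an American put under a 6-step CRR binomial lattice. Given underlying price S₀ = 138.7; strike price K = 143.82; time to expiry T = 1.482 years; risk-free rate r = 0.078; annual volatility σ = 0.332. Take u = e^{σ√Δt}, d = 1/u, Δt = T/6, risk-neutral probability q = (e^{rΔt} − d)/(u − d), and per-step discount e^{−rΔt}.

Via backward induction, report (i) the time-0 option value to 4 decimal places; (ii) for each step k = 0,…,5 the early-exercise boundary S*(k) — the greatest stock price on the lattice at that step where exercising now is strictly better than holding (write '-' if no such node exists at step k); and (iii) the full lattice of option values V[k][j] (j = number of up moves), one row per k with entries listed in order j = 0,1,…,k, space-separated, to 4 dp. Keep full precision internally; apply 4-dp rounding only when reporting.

Δt=0.24700  u=1.17939  d=0.84789  q=0.51752  discount=0.98092
step 6 (expiry): payoffs max(K−S,0) = 92.2826 72.1330 44.1055 5.1200 0.0000 0.0000 0.0000
step 5: (k=5,j=0): S=60.7829, (K−S)⁺=83.0371, hold=80.2928 ⇒ V=83.0371 exercise | (k=5,j=1): S=84.5472, (K−S)⁺=59.2728, hold=56.5285 ⇒ V=59.2728 exercise | (k=5,j=2): S=117.6027, (K−S)⁺=26.2173, hold=23.4729 ⇒ V=26.2173 exercise | (k=5,j=3): S=163.5820, (K−S)⁺=0.0000, hold=2.4231 ⇒ V=2.4231 continue | (k=5,j=4): S=227.5378, (K−S)⁺=0.0000, hold=0.0000 ⇒ V=0.0000 continue | (k=5,j=5): S=316.4984, (K−S)⁺=0.0000, hold=0.0000 ⇒ V=0.0000 continue  boundary S*=117.6027
step 4: (k=4,j=0): S=71.6870, (K−S)⁺=72.1330, hold=69.3887 ⇒ V=72.1330 exercise | (k=4,j=1): S=99.7145, (K−S)⁺=44.1055, hold=41.3612 ⇒ V=44.1055 exercise | (k=4,j=2): S=138.7000, (K−S)⁺=5.1200, hold=13.6379 ⇒ V=13.6379 continue | (k=4,j=3): S=192.9277, (K−S)⁺=0.0000, hold=1.1468 ⇒ V=1.1468 continue | (k=4,j=4): S=268.3568, (K−S)⁺=0.0000, hold=0.0000 ⇒ V=0.0000 continue  boundary S*=99.7145
step 3: (k=3,j=0): S=84.5472, (K−S)⁺=59.2728, hold=56.5285 ⇒ V=59.2728 exercise | (k=3,j=1): S=117.6027, (K−S)⁺=26.2173, hold=27.7971 ⇒ V=27.7971 continue | (k=3,j=2): S=163.5820, (K−S)⁺=0.0000, hold=7.0366 ⇒ V=7.0366 continue | (k=3,j=3): S=227.5378, (K−S)⁺=0.0000, hold=0.5427 ⇒ V=0.5427 continue  boundary S*=84.5472
step 2: (k=2,j=0): S=99.7145, (K−S)⁺=44.1055, hold=42.1631 ⇒ V=44.1055 exercise | (k=2,j=1): S=138.7000, (K−S)⁺=5.1200, hold=16.7276 ⇒ V=16.7276 continue | (k=2,j=2): S=192.9277, (K−S)⁺=0.0000, hold=3.6057 ⇒ V=3.6057 continue  boundary S*=99.7145
step 1: (k=1,j=0): S=117.6027, (K−S)⁺=26.2173, hold=29.3655 ⇒ V=29.3655 continue | (k=1,j=1): S=163.5820, (K−S)⁺=0.0000, hold=9.7471 ⇒ V=9.7471 continue  boundary S*=-
step 0: (k=0,j=0): S=138.7000, (K−S)⁺=5.1200, hold=18.8459 ⇒ V=18.8459 continue  boundary S*=-

price = 18.8459
boundary = - - 99.7145 84.5472 99.7145 117.6027
tree:
18.8459
29.3655 9.7471
44.1055 16.7276 3.6057
59.2728 27.7971 7.0366 0.5427
72.1330 44.1055 13.6379 1.1468 0.0000
83.0371 59.2728 26.2173 2.4231 0.0000 0.0000
92.2826 72.1330 44.1055 5.1200 0.0000 0.0000 0.0000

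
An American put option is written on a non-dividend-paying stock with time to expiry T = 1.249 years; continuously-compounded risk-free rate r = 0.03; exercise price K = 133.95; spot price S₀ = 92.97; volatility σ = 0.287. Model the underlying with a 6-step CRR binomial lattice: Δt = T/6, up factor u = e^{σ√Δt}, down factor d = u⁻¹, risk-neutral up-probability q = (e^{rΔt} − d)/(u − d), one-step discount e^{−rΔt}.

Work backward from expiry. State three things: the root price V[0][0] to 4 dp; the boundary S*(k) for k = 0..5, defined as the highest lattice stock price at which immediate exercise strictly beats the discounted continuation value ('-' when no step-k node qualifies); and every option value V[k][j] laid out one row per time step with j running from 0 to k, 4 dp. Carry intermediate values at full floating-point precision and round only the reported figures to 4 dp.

price = 41.3395
boundary = - 81.5595 92.9700 81.5595 92.9700 105.9769
tree:
41.3395
52.3905 30.4180
62.4006 40.9800 19.8639
71.1821 52.3905 29.2104 10.4343
78.8859 62.4006 40.9800 17.3899 3.3616
85.6441 71.1821 52.3905 27.9731 6.6477 0.0000
91.5728 78.8859 62.4006 40.9800 13.1464 0.0000 0.0000

Δt=0.20817  u=1.13990  d=0.87727  q=0.49116  discount=0.99377
step 6 (expiry): payoffs max(K−S,0) = 91.5728 78.8859 62.4006 40.9800 13.1464 0.0000 0.0000
step 5: (k=5,j=0): S=48.3059, (K−S)⁺=85.6441, hold=84.8102 ⇒ V=85.6441 exercise | (k=5,j=1): S=62.7679, (K−S)⁺=71.1821, hold=70.3482 ⇒ V=71.1821 exercise | (k=5,j=2): S=81.5595, (K−S)⁺=52.3905, hold=51.5566 ⇒ V=52.3905 exercise | (k=5,j=3): S=105.9769, (K−S)⁺=27.9731, hold=27.1392 ⇒ V=27.9731 exercise | (k=5,j=4): S=137.7046, (K−S)⁺=0.0000, hold=6.6477 ⇒ V=6.6477 continue | (k=5,j=5): S=178.9309, (K−S)⁺=0.0000, hold=0.0000 ⇒ V=0.0000 continue  boundary S*=105.9769
step 4: (k=4,j=0): S=55.0641, (K−S)⁺=78.8859, hold=78.0520 ⇒ V=78.8859 exercise | (k=4,j=1): S=71.5494, (K−S)⁺=62.4006, hold=61.5667 ⇒ V=62.4006 exercise | (k=4,j=2): S=92.9700, (K−S)⁺=40.9800, hold=40.1461 ⇒ V=40.9800 exercise | (k=4,j=3): S=120.8036, (K−S)⁺=13.1464, hold=17.3899 ⇒ V=17.3899 continue | (k=4,j=4): S=156.9701, (K−S)⁺=0.0000, hold=3.3616 ⇒ V=3.3616 continue  boundary S*=92.9700
step 3: (k=3,j=0): S=62.7679, (K−S)⁺=71.1821, hold=70.3482 ⇒ V=71.1821 exercise | (k=3,j=1): S=81.5595, (K−S)⁺=52.3905, hold=51.5566 ⇒ V=52.3905 exercise | (k=3,j=2): S=105.9769, (K−S)⁺=27.9731, hold=29.2104 ⇒ V=29.2104 continue | (k=3,j=3): S=137.7046, (K−S)⁺=0.0000, hold=10.4343 ⇒ V=10.4343 continue  boundary S*=81.5595
step 2: (k=2,j=0): S=71.5494, (K−S)⁺=62.4006, hold=61.5667 ⇒ V=62.4006 exercise | (k=2,j=1): S=92.9700, (K−S)⁺=40.9800, hold=40.7501 ⇒ V=40.9800 exercise | (k=2,j=2): S=120.8036, (K−S)⁺=13.1464, hold=19.8639 ⇒ V=19.8639 continue  boundary S*=92.9700
step 1: (k=1,j=0): S=81.5595, (K−S)⁺=52.3905, hold=51.5566 ⇒ V=52.3905 exercise | (k=1,j=1): S=105.9769, (K−S)⁺=27.9731, hold=30.4180 ⇒ V=30.4180 continue  boundary S*=81.5595
step 0: (k=0,j=0): S=92.9700, (K−S)⁺=40.9800, hold=41.3395 ⇒ V=41.3395 continue  boundary S*=-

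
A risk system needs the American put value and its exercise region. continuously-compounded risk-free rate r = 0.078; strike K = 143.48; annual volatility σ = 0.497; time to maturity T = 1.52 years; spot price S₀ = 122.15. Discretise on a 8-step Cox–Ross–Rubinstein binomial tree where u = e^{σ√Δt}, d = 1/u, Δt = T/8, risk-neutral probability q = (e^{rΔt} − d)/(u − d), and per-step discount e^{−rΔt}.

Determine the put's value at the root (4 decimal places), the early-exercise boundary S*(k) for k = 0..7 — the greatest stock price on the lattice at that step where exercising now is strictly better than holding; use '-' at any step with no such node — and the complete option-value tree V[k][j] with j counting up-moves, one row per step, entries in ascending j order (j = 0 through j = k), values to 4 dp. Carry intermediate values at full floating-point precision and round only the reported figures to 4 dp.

Δt=0.19000  u=1.24189  d=0.80522  q=0.48024  discount=0.98529
step 8 (expiry): payoffs max(K−S,0) = 121.8917 110.1844 92.1282 64.2801 21.3300 0.0000 0.0000 0.0000 0.0000
step 7: (k=7,j=0): S=26.8104, (K−S)⁺=116.6696, hold=114.5589 ⇒ V=116.6696 exercise | (k=7,j=1): S=41.3496, (K−S)⁺=102.1304, hold=100.0197 ⇒ V=102.1304 exercise | (k=7,j=2): S=63.7735, (K−S)⁺=79.7065, hold=77.5958 ⇒ V=79.7065 exercise | (k=7,j=3): S=98.3579, (K−S)⁺=45.1221, hold=43.0114 ⇒ V=45.1221 exercise | (k=7,j=4): S=151.6973, (K−S)⁺=0.0000, hold=10.9233 ⇒ V=10.9233 continue | (k=7,j=5): S=233.9627, (K−S)⁺=0.0000, hold=0.0000 ⇒ V=0.0000 continue | (k=7,j=6): S=360.8406, (K−S)⁺=0.0000, hold=0.0000 ⇒ V=0.0000 continue | (k=7,j=7): S=556.5242, (K−S)⁺=0.0000, hold=0.0000 ⇒ V=0.0000 continue  boundary S*=98.3579
step 6: (k=6,j=0): S=33.2956, (K−S)⁺=110.1844, hold=108.0737 ⇒ V=110.1844 exercise | (k=6,j=1): S=51.3518, (K−S)⁺=92.1282, hold=90.0175 ⇒ V=92.1282 exercise | (k=6,j=2): S=79.1999, (K−S)⁺=64.2801, hold=62.1694 ⇒ V=64.2801 exercise | (k=6,j=3): S=122.1500, (K−S)⁺=21.3300, hold=28.2762 ⇒ V=28.2762 continue | (k=6,j=4): S=188.3919, (K−S)⁺=0.0000, hold=5.5940 ⇒ V=5.5940 continue | (k=6,j=5): S=290.5567, (K−S)⁺=0.0000, hold=0.0000 ⇒ V=0.0000 continue | (k=6,j=6): S=448.1256, (K−S)⁺=0.0000, hold=0.0000 ⇒ V=0.0000 continue  boundary S*=79.1999
step 5: (k=5,j=0): S=41.3496, (K−S)⁺=102.1304, hold=100.0197 ⇒ V=102.1304 exercise | (k=5,j=1): S=63.7735, (K−S)⁺=79.7065, hold=77.5958 ⇒ V=79.7065 exercise | (k=5,j=2): S=98.3579, (K−S)⁺=45.1221, hold=46.2982 ⇒ V=46.2982 continue | (k=5,j=3): S=151.6973, (K−S)⁺=0.0000, hold=17.1275 ⇒ V=17.1275 continue | (k=5,j=4): S=233.9627, (K−S)⁺=0.0000, hold=2.8647 ⇒ V=2.8647 continue | (k=5,j=5): S=360.8406, (K−S)⁺=0.0000, hold=0.0000 ⇒ V=0.0000 continue  boundary S*=63.7735
step 4: (k=4,j=0): S=51.3518, (K−S)⁺=92.1282, hold=90.0175 ⇒ V=92.1282 exercise | (k=4,j=1): S=79.1999, (K−S)⁺=64.2801, hold=62.7259 ⇒ V=64.2801 exercise | (k=4,j=2): S=122.1500, (K−S)⁺=21.3300, hold=31.8142 ⇒ V=31.8142 continue | (k=4,j=3): S=188.3919, (K−S)⁺=0.0000, hold=10.1267 ⇒ V=10.1267 continue | (k=4,j=4): S=290.5567, (K−S)⁺=0.0000, hold=1.4671 ⇒ V=1.4671 continue  boundary S*=79.1999
step 3: (k=3,j=0): S=63.7735, (K−S)⁺=79.7065, hold=77.5958 ⇒ V=79.7065 exercise | (k=3,j=1): S=98.3579, (K−S)⁺=45.1221, hold=47.9723 ⇒ V=47.9723 continue | (k=3,j=2): S=151.6973, (K−S)⁺=0.0000, hold=21.0842 ⇒ V=21.0842 continue | (k=3,j=3): S=233.9627, (K−S)⁺=0.0000, hold=5.8802 ⇒ V=5.8802 continue  boundary S*=63.7735
step 2: (k=2,j=0): S=79.1999, (K−S)⁺=64.2801, hold=63.5180 ⇒ V=64.2801 exercise | (k=2,j=1): S=122.1500, (K−S)⁺=21.3300, hold=34.5437 ⇒ V=34.5437 continue | (k=2,j=2): S=188.3919, (K−S)⁺=0.0000, hold=13.5798 ⇒ V=13.5798 continue  boundary S*=79.1999
step 1: (k=1,j=0): S=98.3579, (K−S)⁺=45.1221, hold=49.2639 ⇒ V=49.2639 continue | (k=1,j=1): S=151.6973, (K−S)⁺=0.0000, hold=24.1159 ⇒ V=24.1159 continue  boundary S*=-
step 0: (k=0,j=0): S=122.1500, (K−S)⁺=21.3300, hold=36.6397 ⇒ V=36.6397 continue  boundary S*=-

price = 36.6397
boundary = - - 79.1999 63.7735 79.1999 63.7735 79.1999 98.3579
tree:
36.6397
49.2639 24.1159
64.2801 34.5437 13.5798
79.7065 47.9723 21.0842 5.8802
92.1282 64.2801 31.8142 10.1267 1.4671
102.1304 79.7065 46.2982 17.1275 2.8647 0.0000
110.1844 92.1282 64.2801 28.2762 5.5940 0.0000 0.0000
116.6696 102.1304 79.7065 45.1221 10.9233 0.0000 0.0000 0.0000
121.8917 110.1844 92.1282 64.2801 21.3300 0.0000 0.0000 0.0000 0.0000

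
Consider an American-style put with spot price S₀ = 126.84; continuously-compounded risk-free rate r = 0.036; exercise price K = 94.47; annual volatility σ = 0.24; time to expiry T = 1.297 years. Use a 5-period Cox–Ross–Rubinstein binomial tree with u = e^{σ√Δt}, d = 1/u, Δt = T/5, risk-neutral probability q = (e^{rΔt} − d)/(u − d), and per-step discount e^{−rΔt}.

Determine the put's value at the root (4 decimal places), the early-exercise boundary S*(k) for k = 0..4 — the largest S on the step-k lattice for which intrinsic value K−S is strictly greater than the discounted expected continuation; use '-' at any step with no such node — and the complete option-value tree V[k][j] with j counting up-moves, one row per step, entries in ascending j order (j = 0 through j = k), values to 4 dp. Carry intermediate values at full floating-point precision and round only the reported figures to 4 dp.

price = 1.6909
boundary = - - - - 77.7879
tree:
1.6909
3.0842 0.3715
5.5388 0.7617 0.0000
9.7465 1.5620 0.0000 0.0000
16.6821 3.2030 0.0000 0.0000 0.0000
25.6324 6.5681 0.0000 0.0000 0.0000 0.0000

Δt=0.25940, u=1.13002, d=0.88494, q=0.50776, disc=e^(-rΔt)=0.99071
k=5 terminal: V=max(K-S,0) → 25.6324 6.5681 0.0000 0.0000 0.0000 0.0000
k=4: j=0 S=77.7879 intr=16.6821 cont=15.8040 V=16.6821[EX]; j=1 S=99.3308 intr=0.0000 cont=3.2030 V=3.2030[hold]; j=2 S=126.8400 intr=0.0000 cont=0.0000 V=0.0000[hold]; j=3 S=161.9677 intr=0.0000 cont=0.0000 V=0.0000[hold]; j=4 S=206.8238 intr=0.0000 cont=0.0000 V=0.0000[hold]  S*(4)=77.7879
k=3: j=0 S=87.9019 intr=6.5681 cont=9.7465 V=9.7465[hold]; j=1 S=112.2458 intr=0.0000 cont=1.5620 V=1.5620[hold]; j=2 S=143.3317 intr=0.0000 cont=0.0000 V=0.0000[hold]; j=3 S=183.0267 intr=0.0000 cont=0.0000 V=0.0000[hold]  S*(3)=-
k=2: j=0 S=99.3308 intr=0.0000 cont=5.5388 V=5.5388[hold]; j=1 S=126.8400 intr=0.0000 cont=0.7617 V=0.7617[hold]; j=2 S=161.9677 intr=0.0000 cont=0.0000 V=0.0000[hold]  S*(2)=-
k=1: j=0 S=112.2458 intr=0.0000 cont=3.0842 V=3.0842[hold]; j=1 S=143.3317 intr=0.0000 cont=0.3715 V=0.3715[hold]  S*(1)=-
k=0: j=0 S=126.8400 intr=0.0000 cont=1.6909 V=1.6909[hold]  S*(0)=-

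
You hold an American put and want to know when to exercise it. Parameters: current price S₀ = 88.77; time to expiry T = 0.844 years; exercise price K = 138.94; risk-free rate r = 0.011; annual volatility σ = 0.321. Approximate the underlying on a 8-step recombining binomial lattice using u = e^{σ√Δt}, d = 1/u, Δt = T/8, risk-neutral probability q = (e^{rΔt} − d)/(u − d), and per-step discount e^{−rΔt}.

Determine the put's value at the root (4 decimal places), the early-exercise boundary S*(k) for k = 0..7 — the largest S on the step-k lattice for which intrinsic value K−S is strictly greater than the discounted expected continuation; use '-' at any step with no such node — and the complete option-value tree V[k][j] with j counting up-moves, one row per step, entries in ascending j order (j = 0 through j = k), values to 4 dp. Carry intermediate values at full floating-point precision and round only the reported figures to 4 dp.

params: Δt=0.10550 u=1.10989 d=0.90099 q=0.47952 e^(-rΔt)=0.99884
t_8 payoffs: 100.3905 91.4524 80.4418 66.8783 50.1700 29.5876 4.2330 0.0000 0.0000
t_7: node(7,0) S=42.7858 payoff=96.1542 vs cont=95.9931 → 96.1542 [stop]  node(7,1) S=52.7062 payoff=86.2338 vs cont=86.0727 → 86.2338 [stop]  node(7,2) S=64.9267 payoff=74.0133 vs cont=73.8521 → 74.0133 [stop]  node(7,3) S=79.9807 payoff=58.9593 vs cont=58.7981 → 58.9593 [stop]  node(7,4) S=98.5252 payoff=40.4148 vs cont=40.2537 → 40.4148 [stop]  node(7,5) S=121.3694 payoff=17.5706 vs cont=17.4095 → 17.5706 [stop]  node(7,6) S=149.5103 payoff=0.0000 vs cont=2.2007 → 2.2007 [wait]  node(7,7) S=184.1759 payoff=0.0000 vs cont=0.0000 → 0.0000 [wait]  ⇒ S*(7)=121.3694
t_6: node(6,0) S=47.4876 payoff=91.4524 vs cont=91.2912 → 91.4524 [stop]  node(6,1) S=58.4982 payoff=80.4418 vs cont=80.2807 → 80.4418 [stop]  node(6,2) S=72.0617 payoff=66.8783 vs cont=66.7172 → 66.8783 [stop]  node(6,3) S=88.7700 payoff=50.1700 vs cont=50.0089 → 50.1700 [stop]  node(6,4) S=109.3524 payoff=29.5876 vs cont=29.4265 → 29.5876 [stop]  node(6,5) S=134.7070 payoff=4.2330 vs cont=10.1887 → 10.1887 [wait]  node(6,6) S=165.9403 payoff=0.0000 vs cont=1.1441 → 1.1441 [wait]  ⇒ S*(6)=109.3524
t_5: node(5,0) S=52.7062 payoff=86.2338 vs cont=86.0727 → 86.2338 [stop]  node(5,1) S=64.9267 payoff=74.0133 vs cont=73.8521 → 74.0133 [stop]  node(5,2) S=79.9807 payoff=58.9593 vs cont=58.7981 → 58.9593 [stop]  node(5,3) S=98.5252 payoff=40.4148 vs cont=40.2537 → 40.4148 [stop]  node(5,4) S=121.3694 payoff=17.5706 vs cont=20.2620 → 20.2620 [wait]  node(5,5) S=149.5103 payoff=0.0000 vs cont=5.8449 → 5.8449 [wait]  ⇒ S*(5)=98.5252
t_4: node(4,0) S=58.4982 payoff=80.4418 vs cont=80.2807 → 80.4418 [stop]  node(4,1) S=72.0617 payoff=66.8783 vs cont=66.7172 → 66.8783 [stop]  node(4,2) S=88.7700 payoff=50.1700 vs cont=50.0089 → 50.1700 [stop]  node(4,3) S=109.3524 payoff=29.5876 vs cont=30.7156 → 30.7156 [wait]  node(4,4) S=134.7070 payoff=4.2330 vs cont=13.3333 → 13.3333 [wait]  ⇒ S*(4)=88.7700
t_3: node(3,0) S=64.9267 payoff=74.0133 vs cont=73.8521 → 74.0133 [stop]  node(3,1) S=79.9807 payoff=58.9593 vs cont=58.7981 → 58.9593 [stop]  node(3,2) S=98.5252 payoff=40.4148 vs cont=40.7939 → 40.7939 [wait]  node(3,3) S=121.3694 payoff=17.5706 vs cont=22.3545 → 22.3545 [wait]  ⇒ S*(3)=79.9807
t_2: node(2,0) S=72.0617 payoff=66.8783 vs cont=66.7172 → 66.8783 [stop]  node(2,1) S=88.7700 payoff=50.1700 vs cont=50.1904 → 50.1904 [wait]  node(2,2) S=109.3524 payoff=29.5876 vs cont=31.9149 → 31.9149 [wait]  ⇒ S*(2)=72.0617
t_1: node(1,0) S=79.9807 payoff=58.9593 vs cont=58.8079 → 58.9593 [stop]  node(1,1) S=98.5252 payoff=40.4148 vs cont=41.3789 → 41.3789 [wait]  ⇒ S*(1)=79.9807
t_0: node(0,0) S=88.7700 payoff=50.1700 vs cont=50.4706 → 50.4706 [wait]  ⇒ S*(0)=-

price = 50.4706
boundary = - 79.9807 72.0617 79.9807 88.7700 98.5252 109.3524 121.3694
tree:
50.4706
58.9593 41.3789
66.8783 50.1904 31.9149
74.0133 58.9593 40.7939 22.3545
80.4418 66.8783 50.1700 30.7156 13.3333
86.2338 74.0133 58.9593 40.4148 20.2620 5.8449
91.4524 80.4418 66.8783 50.1700 29.5876 10.1887 1.1441
96.1542 86.2338 74.0133 58.9593 40.4148 17.5706 2.2007 0.0000
100.3905 91.4524 80.4418 66.8783 50.1700 29.5876 4.2330 0.0000 0.0000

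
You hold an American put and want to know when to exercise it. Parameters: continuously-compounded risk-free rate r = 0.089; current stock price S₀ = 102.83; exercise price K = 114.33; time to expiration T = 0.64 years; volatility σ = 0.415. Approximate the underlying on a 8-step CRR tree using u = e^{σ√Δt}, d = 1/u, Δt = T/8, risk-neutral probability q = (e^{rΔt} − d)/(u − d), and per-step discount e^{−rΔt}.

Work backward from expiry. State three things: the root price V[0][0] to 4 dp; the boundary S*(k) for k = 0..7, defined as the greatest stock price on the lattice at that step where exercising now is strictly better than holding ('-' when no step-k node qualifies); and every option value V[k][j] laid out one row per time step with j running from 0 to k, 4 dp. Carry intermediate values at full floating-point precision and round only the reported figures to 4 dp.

price = 18.1230
boundary = - - 81.3140 72.3082 81.3140 72.3082 81.3140 91.4413
tree:
18.1230
24.8589 11.6740
33.0160 17.0906 6.4467
42.0218 24.2109 10.2442 2.7571
50.0301 33.0160 15.7880 4.8698 0.6927
57.1515 42.0218 23.4076 8.4257 1.3982 0.0000
63.4841 50.0301 33.0160 14.1735 2.8224 0.0000 0.0000
69.1154 57.1515 42.0218 22.8887 5.6971 0.0000 0.0000 0.0000
74.1231 63.4841 50.0301 33.0160 11.5000 0.0000 0.0000 0.0000 0.0000

Δt=0.08000  u=1.12455  d=0.88925  q=0.50106  discount=0.99291
step 8 (expiry): payoffs max(K−S,0) = 74.1231 63.4841 50.0301 33.0160 11.5000 0.0000 0.0000 0.0000 0.0000
step 7: (k=7,j=0): S=45.2146, (K−S)⁺=69.1154, hold=68.3043 ⇒ V=69.1154 exercise | (k=7,j=1): S=57.1785, (K−S)⁺=57.1515, hold=56.3403 ⇒ V=57.1515 exercise | (k=7,j=2): S=72.3082, (K−S)⁺=42.0218, hold=41.2106 ⇒ V=42.0218 exercise | (k=7,j=3): S=91.4413, (K−S)⁺=22.8887, hold=22.0775 ⇒ V=22.8887 exercise | (k=7,j=4): S=115.6371, (K−S)⁺=0.0000, hold=5.6971 ⇒ V=5.6971 continue | (k=7,j=5): S=146.2352, (K−S)⁺=0.0000, hold=0.0000 ⇒ V=0.0000 continue | (k=7,j=6): S=184.9297, (K−S)⁺=0.0000, hold=0.0000 ⇒ V=0.0000 continue | (k=7,j=7): S=233.8629, (K−S)⁺=0.0000, hold=0.0000 ⇒ V=0.0000 continue  boundary S*=91.4413
step 6: (k=6,j=0): S=50.8459, (K−S)⁺=63.4841, hold=62.6730 ⇒ V=63.4841 exercise | (k=6,j=1): S=64.2999, (K−S)⁺=50.0301, hold=49.2190 ⇒ V=50.0301 exercise | (k=6,j=2): S=81.3140, (K−S)⁺=33.0160, hold=32.2049 ⇒ V=33.0160 exercise | (k=6,j=3): S=102.8300, (K−S)⁺=11.5000, hold=14.1735 ⇒ V=14.1735 continue | (k=6,j=4): S=130.0393, (K−S)⁺=0.0000, hold=2.8224 ⇒ V=2.8224 continue | (k=6,j=5): S=164.4483, (K−S)⁺=0.0000, hold=0.0000 ⇒ V=0.0000 continue | (k=6,j=6): S=207.9620, (K−S)⁺=0.0000, hold=0.0000 ⇒ V=0.0000 continue  boundary S*=81.3140
step 5: (k=5,j=0): S=57.1785, (K−S)⁺=57.1515, hold=56.3403 ⇒ V=57.1515 exercise | (k=5,j=1): S=72.3082, (K−S)⁺=42.0218, hold=41.2106 ⇒ V=42.0218 exercise | (k=5,j=2): S=91.4413, (K−S)⁺=22.8887, hold=23.4076 ⇒ V=23.4076 continue | (k=5,j=3): S=115.6371, (K−S)⁺=0.0000, hold=8.4257 ⇒ V=8.4257 continue | (k=5,j=4): S=146.2352, (K−S)⁺=0.0000, hold=1.3982 ⇒ V=1.3982 continue | (k=5,j=5): S=184.9297, (K−S)⁺=0.0000, hold=0.0000 ⇒ V=0.0000 continue  boundary S*=72.3082
step 4: (k=4,j=0): S=64.2999, (K−S)⁺=50.0301, hold=49.2190 ⇒ V=50.0301 exercise | (k=4,j=1): S=81.3140, (K−S)⁺=33.0160, hold=32.4631 ⇒ V=33.0160 exercise | (k=4,j=2): S=102.8300, (K−S)⁺=11.5000, hold=15.7880 ⇒ V=15.7880 continue | (k=4,j=3): S=130.0393, (K−S)⁺=0.0000, hold=4.8698 ⇒ V=4.8698 continue | (k=4,j=4): S=164.4483, (K−S)⁺=0.0000, hold=0.6927 ⇒ V=0.6927 continue  boundary S*=81.3140
step 3: (k=3,j=0): S=72.3082, (K−S)⁺=42.0218, hold=41.2106 ⇒ V=42.0218 exercise | (k=3,j=1): S=91.4413, (K−S)⁺=22.8887, hold=24.2109 ⇒ V=24.2109 continue | (k=3,j=2): S=115.6371, (K−S)⁺=0.0000, hold=10.2442 ⇒ V=10.2442 continue | (k=3,j=3): S=146.2352, (K−S)⁺=0.0000, hold=2.7571 ⇒ V=2.7571 continue  boundary S*=72.3082
step 2: (k=2,j=0): S=81.3140, (K−S)⁺=33.0160, hold=32.8627 ⇒ V=33.0160 exercise | (k=2,j=1): S=102.8300, (K−S)⁺=11.5000, hold=17.0906 ⇒ V=17.0906 continue | (k=2,j=2): S=130.0393, (K−S)⁺=0.0000, hold=6.4467 ⇒ V=6.4467 continue  boundary S*=81.3140
step 1: (k=1,j=0): S=91.4413, (K−S)⁺=22.8887, hold=24.8589 ⇒ V=24.8589 continue | (k=1,j=1): S=115.6371, (K−S)⁺=0.0000, hold=11.6740 ⇒ V=11.6740 continue  boundary S*=-
step 0: (k=0,j=0): S=102.8300, (K−S)⁺=11.5000, hold=18.1230 ⇒ V=18.1230 continue  boundary S*=-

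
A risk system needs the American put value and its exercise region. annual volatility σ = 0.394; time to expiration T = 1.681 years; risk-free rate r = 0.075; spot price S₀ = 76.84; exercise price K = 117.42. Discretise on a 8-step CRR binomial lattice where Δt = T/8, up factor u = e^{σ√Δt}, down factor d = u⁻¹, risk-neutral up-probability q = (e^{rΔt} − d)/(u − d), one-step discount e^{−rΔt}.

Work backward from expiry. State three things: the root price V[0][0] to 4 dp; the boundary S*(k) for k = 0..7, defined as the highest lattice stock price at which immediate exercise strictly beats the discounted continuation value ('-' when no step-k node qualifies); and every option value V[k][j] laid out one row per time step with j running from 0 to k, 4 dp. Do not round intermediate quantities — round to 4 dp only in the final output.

Δt=0.21013, u=1.19794, d=0.83476, q=0.49871, disc=e^(-rΔt)=0.98436
k=8 terminal: V=max(K-S,0) → 99.3027 91.4204 80.1087 63.8756 40.5800 7.1491 0.0000 0.0000 0.0000
k=7: j=0 S=21.7035 intr=95.7165 cont=93.8805 V=95.7165[EX]; j=1 S=31.1461 intr=86.2739 cont=84.4379 V=86.2739[EX]; j=2 S=44.6969 intr=72.7231 cont=70.8872 V=72.7231[EX]; j=3 S=64.1432 intr=53.2768 cont=51.4408 V=53.2768[EX]; j=4 S=92.0501 intr=25.3699 cont=23.5340 V=25.3699[EX]; j=5 S=132.0984 intr=0.0000 cont=3.5278 V=3.5278[hold]; j=6 S=189.5706 intr=0.0000 cont=0.0000 V=0.0000[hold]; j=7 S=272.0473 intr=0.0000 cont=0.0000 V=0.0000[hold]  S*(7)=92.0501
k=6: j=0 S=25.9996 intr=91.4204 cont=89.5844 V=91.4204[EX]; j=1 S=37.3113 intr=80.1087 cont=78.2727 V=80.1087[EX]; j=2 S=53.5444 intr=63.8756 cont=62.0397 V=63.8756[EX]; j=3 S=76.8400 intr=40.5800 cont=38.7440 V=40.5800[EX]; j=4 S=110.2709 intr=7.1491 cont=14.2507 V=14.2507[hold]; j=5 S=158.2465 intr=0.0000 cont=1.7408 V=1.7408[hold]; j=6 S=227.0950 intr=0.0000 cont=0.0000 V=0.0000[hold]  S*(6)=76.8400
k=5: j=0 S=31.1461 intr=86.2739 cont=84.4379 V=86.2739[EX]; j=1 S=44.6969 intr=72.7231 cont=70.8872 V=72.7231[EX]; j=2 S=64.1432 intr=53.2768 cont=51.4408 V=53.2768[EX]; j=3 S=92.0501 intr=25.3699 cont=27.0202 V=27.0202[hold]; j=4 S=132.0984 intr=0.0000 cont=7.8867 V=7.8867[hold]; j=5 S=189.5706 intr=0.0000 cont=0.8590 V=0.8590[hold]  S*(5)=64.1432
k=4: j=0 S=37.3113 intr=80.1087 cont=78.2727 V=80.1087[EX]; j=1 S=53.5444 intr=63.8756 cont=62.0397 V=63.8756[EX]; j=2 S=76.8400 intr=40.5800 cont=39.5542 V=40.5800[EX]; j=3 S=110.2709 intr=7.1491 cont=17.2049 V=17.2049[hold]; j=4 S=158.2465 intr=0.0000 cont=4.3134 V=4.3134[hold]  S*(4)=76.8400
k=3: j=0 S=44.6969 intr=72.7231 cont=70.8872 V=72.7231[EX]; j=1 S=64.1432 intr=53.2768 cont=51.4408 V=53.2768[EX]; j=2 S=92.0501 intr=25.3699 cont=28.4705 V=28.4705[hold]; j=3 S=132.0984 intr=0.0000 cont=10.6073 V=10.6073[hold]  S*(3)=64.1432
k=2: j=0 S=53.5444 intr=63.8756 cont=62.0397 V=63.8756[EX]; j=1 S=76.8400 intr=40.5800 cont=40.2661 V=40.5800[EX]; j=2 S=110.2709 intr=7.1491 cont=19.2561 V=19.2561[hold]  S*(2)=76.8400
k=1: j=0 S=64.1432 intr=53.2768 cont=51.4408 V=53.2768[EX]; j=1 S=92.0501 intr=25.3699 cont=29.4774 V=29.4774[hold]  S*(1)=64.1432
k=0: j=0 S=76.8400 intr=40.5800 cont=40.7604 V=40.7604[hold]  S*(0)=-

price = 40.7604
boundary = - 64.1432 76.8400 64.1432 76.8400 64.1432 76.8400 92.0501
tree:
40.7604
53.2768 29.4774
63.8756 40.5800 19.2561
72.7231 53.2768 28.4705 10.6073
80.1087 63.8756 40.5800 17.2049 4.3134
86.2739 72.7231 53.2768 27.0202 7.8867 0.8590
91.4204 80.1087 63.8756 40.5800 14.2507 1.7408 0.0000
95.7165 86.2739 72.7231 53.2768 25.3699 3.5278 0.0000 0.0000
99.3027 91.4204 80.1087 63.8756 40.5800 7.1491 0.0000 0.0000 0.0000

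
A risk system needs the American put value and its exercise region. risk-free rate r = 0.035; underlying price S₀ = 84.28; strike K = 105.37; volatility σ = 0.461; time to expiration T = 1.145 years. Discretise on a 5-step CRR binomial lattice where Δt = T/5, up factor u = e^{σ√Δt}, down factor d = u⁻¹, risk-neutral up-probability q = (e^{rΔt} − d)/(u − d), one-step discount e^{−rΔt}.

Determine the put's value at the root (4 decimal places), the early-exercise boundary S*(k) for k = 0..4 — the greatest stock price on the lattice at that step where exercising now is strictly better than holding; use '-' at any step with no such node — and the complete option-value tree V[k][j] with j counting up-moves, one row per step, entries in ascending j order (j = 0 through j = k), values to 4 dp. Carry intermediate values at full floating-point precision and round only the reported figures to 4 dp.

price = 28.1731
boundary = - - 54.2136 67.5953 84.2800
tree:
28.1731
38.8724 16.2613
51.1564 25.3098 6.0561
61.8890 37.7747 11.3017 0.0814
70.4968 51.1564 21.0900 0.1528 0.0000
77.4006 61.8890 37.7747 0.2869 0.0000 0.0000

Δt=0.22900, u=1.24683, d=0.80203, q=0.46316, disc=e^(-rΔt)=0.99202
k=5 terminal: V=max(K-S,0) → 77.4006 61.8890 37.7747 0.2869 0.0000 0.0000
k=4: j=0 S=34.8732 intr=70.4968 cont=69.6557 V=70.4968[EX]; j=1 S=54.2136 intr=51.1564 cont=50.3153 V=51.1564[EX]; j=2 S=84.2800 intr=21.0900 cont=20.2488 V=21.0900[EX]; j=3 S=131.0210 intr=0.0000 cont=0.1528 V=0.1528[hold]; j=4 S=203.6843 intr=0.0000 cont=0.0000 V=0.0000[hold]  S*(4)=84.2800
k=3: j=0 S=43.4810 intr=61.8890 cont=61.0478 V=61.8890[EX]; j=1 S=67.5953 intr=37.7747 cont=36.9336 V=37.7747[EX]; j=2 S=105.0831 intr=0.2869 cont=11.3017 V=11.3017[hold]; j=3 S=163.3614 intr=0.0000 cont=0.0814 V=0.0814[hold]  S*(3)=67.5953
k=2: j=0 S=54.2136 intr=51.1564 cont=50.3153 V=51.1564[EX]; j=1 S=84.2800 intr=21.0900 cont=25.3098 V=25.3098[hold]; j=2 S=131.0210 intr=0.0000 cont=6.0561 V=6.0561[hold]  S*(2)=54.2136
k=1: j=0 S=67.5953 intr=37.7747 cont=38.8724 V=38.8724[hold]; j=1 S=105.0831 intr=0.2869 cont=16.2613 V=16.2613[hold]  S*(1)=-
k=0: j=0 S=84.2800 intr=21.0900 cont=28.1731 V=28.1731[hold]  S*(0)=-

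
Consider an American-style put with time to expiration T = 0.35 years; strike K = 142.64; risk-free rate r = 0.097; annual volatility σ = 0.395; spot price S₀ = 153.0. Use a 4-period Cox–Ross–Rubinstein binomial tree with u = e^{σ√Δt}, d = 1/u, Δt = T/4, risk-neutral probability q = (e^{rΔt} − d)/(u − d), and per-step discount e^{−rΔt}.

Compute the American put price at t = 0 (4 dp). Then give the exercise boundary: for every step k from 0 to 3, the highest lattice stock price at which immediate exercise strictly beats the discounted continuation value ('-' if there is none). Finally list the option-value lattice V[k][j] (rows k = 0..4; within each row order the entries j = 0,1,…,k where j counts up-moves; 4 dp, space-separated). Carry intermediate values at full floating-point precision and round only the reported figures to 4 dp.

price = 7.8574
boundary = - - - 107.7604
tree:
7.8574
13.4963 2.5109
22.3321 5.1387 0.0000
34.8796 10.5168 0.0000 0.0000
46.7629 21.5235 0.0000 0.0000 0.0000

Δt=0.08750  u=1.12394  d=0.88973  q=0.50721  discount=0.99155
step 4 (expiry): payoffs max(K−S,0) = 46.7629 21.5235 0.0000 0.0000 0.0000
step 3: (k=3,j=0): S=107.7604, (K−S)⁺=34.8796, hold=33.6741 ⇒ V=34.8796 exercise | (k=3,j=1): S=136.1280, (K−S)⁺=6.5120, hold=10.5168 ⇒ V=10.5168 continue | (k=3,j=2): S=171.9632, (K−S)⁺=0.0000, hold=0.0000 ⇒ V=0.0000 continue | (k=3,j=3): S=217.2319, (K−S)⁺=0.0000, hold=0.0000 ⇒ V=0.0000 continue  boundary S*=107.7604
step 2: (k=2,j=0): S=121.1165, (K−S)⁺=21.5235, hold=22.3321 ⇒ V=22.3321 continue | (k=2,j=1): S=153.0000, (K−S)⁺=0.0000, hold=5.1387 ⇒ V=5.1387 continue | (k=2,j=2): S=193.2767, (K−S)⁺=0.0000, hold=0.0000 ⇒ V=0.0000 continue  boundary S*=-
step 1: (k=1,j=0): S=136.1280, (K−S)⁺=6.5120, hold=13.4963 ⇒ V=13.4963 continue | (k=1,j=1): S=171.9632, (K−S)⁺=0.0000, hold=2.5109 ⇒ V=2.5109 continue  boundary S*=-
step 0: (k=0,j=0): S=153.0000, (K−S)⁺=0.0000, hold=7.8574 ⇒ V=7.8574 continue  boundary S*=-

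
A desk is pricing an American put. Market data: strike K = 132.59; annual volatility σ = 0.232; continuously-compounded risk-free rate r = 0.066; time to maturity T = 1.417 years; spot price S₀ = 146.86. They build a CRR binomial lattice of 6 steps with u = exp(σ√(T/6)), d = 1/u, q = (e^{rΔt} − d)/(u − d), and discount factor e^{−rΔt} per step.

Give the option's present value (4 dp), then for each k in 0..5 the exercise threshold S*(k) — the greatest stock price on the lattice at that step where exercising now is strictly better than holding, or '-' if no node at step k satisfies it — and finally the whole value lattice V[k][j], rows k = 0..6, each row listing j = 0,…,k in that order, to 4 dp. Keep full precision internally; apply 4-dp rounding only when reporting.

Δt=0.23617  u=1.11935  d=0.89338  q=0.54136  discount=0.98453
step 6 (expiry): payoffs max(K−S,0) = 57.9251 39.0397 15.3774 0.0000 0.0000 0.0000 0.0000
step 5: (k=5,j=0): S=83.5759, (K−S)⁺=49.0141, hold=46.9635 ⇒ V=49.0141 exercise | (k=5,j=1): S=104.7152, (K−S)⁺=27.8748, hold=25.8241 ⇒ V=27.8748 exercise | (k=5,j=2): S=131.2016, (K−S)⁺=1.3884, hold=6.9436 ⇒ V=6.9436 continue | (k=5,j=3): S=164.3872, (K−S)⁺=0.0000, hold=0.0000 ⇒ V=0.0000 continue | (k=5,j=4): S=205.9667, (K−S)⁺=0.0000, hold=0.0000 ⇒ V=0.0000 continue | (k=5,j=5): S=258.0633, (K−S)⁺=0.0000, hold=0.0000 ⇒ V=0.0000 continue  boundary S*=104.7152
step 4: (k=4,j=0): S=93.5503, (K−S)⁺=39.0397, hold=36.9890 ⇒ V=39.0397 exercise | (k=4,j=1): S=117.2126, (K−S)⁺=15.3774, hold=16.2875 ⇒ V=16.2875 continue | (k=4,j=2): S=146.8600, (K−S)⁺=0.0000, hold=3.1353 ⇒ V=3.1353 continue | (k=4,j=3): S=184.0063, (K−S)⁺=0.0000, hold=0.0000 ⇒ V=0.0000 continue | (k=4,j=4): S=230.5482, (K−S)⁺=0.0000, hold=0.0000 ⇒ V=0.0000 continue  boundary S*=93.5503
step 3: (k=3,j=0): S=104.7152, (K−S)⁺=27.8748, hold=26.3092 ⇒ V=27.8748 exercise | (k=3,j=1): S=131.2016, (K−S)⁺=1.3884, hold=9.0256 ⇒ V=9.0256 continue | (k=3,j=2): S=164.3872, (K−S)⁺=0.0000, hold=1.4157 ⇒ V=1.4157 continue | (k=3,j=3): S=205.9667, (K−S)⁺=0.0000, hold=0.0000 ⇒ V=0.0000 continue  boundary S*=104.7152
step 2: (k=2,j=0): S=117.2126, (K−S)⁺=15.3774, hold=17.3972 ⇒ V=17.3972 continue | (k=2,j=1): S=146.8600, (K−S)⁺=0.0000, hold=4.8300 ⇒ V=4.8300 continue | (k=2,j=2): S=184.0063, (K−S)⁺=0.0000, hold=0.6393 ⇒ V=0.6393 continue  boundary S*=-
step 1: (k=1,j=0): S=131.2016, (K−S)⁺=1.3884, hold=10.4300 ⇒ V=10.4300 continue | (k=1,j=1): S=164.3872, (K−S)⁺=0.0000, hold=2.5217 ⇒ V=2.5217 continue  boundary S*=-
step 0: (k=0,j=0): S=146.8600, (K−S)⁺=0.0000, hold=6.0536 ⇒ V=6.0536 continue  boundary S*=-

price = 6.0536
boundary = - - - 104.7152 93.5503 104.7152
tree:
6.0536
10.4300 2.5217
17.3972 4.8300 0.6393
27.8748 9.0256 1.4157 0.0000
39.0397 16.2875 3.1353 0.0000 0.0000
49.0141 27.8748 6.9436 0.0000 0.0000 0.0000
57.9251 39.0397 15.3774 0.0000 0.0000 0.0000 0.0000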